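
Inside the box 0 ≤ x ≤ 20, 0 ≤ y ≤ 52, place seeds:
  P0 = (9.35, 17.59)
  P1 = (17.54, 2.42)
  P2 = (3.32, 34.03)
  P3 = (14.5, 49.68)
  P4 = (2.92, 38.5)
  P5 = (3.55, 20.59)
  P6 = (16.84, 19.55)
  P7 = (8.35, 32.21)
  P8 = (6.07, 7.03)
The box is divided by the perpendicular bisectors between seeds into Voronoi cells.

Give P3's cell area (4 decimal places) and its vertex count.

1. box [0,20]×[0,52]: [(0, 0) (20, 0) (20, 52) (0, 52)]
2. ⊥bis P3·P0 via (11.925,33.635): [(0, 35.5488) (20, 32.3391) (20, 52) (0, 52)]  |A|=361.1213
3. ⊥bis P3·P1 via (16.02,26.05): [(0, 35.5488) (20, 32.3391) (20, 52) (0, 52)]  |A|=361.1213
4. ⊥bis P3·P2 via (8.91,41.855): [(0, 48.2201) (20, 33.9326) (20, 52) (0, 52)]  |A|=218.4734
5. ⊥bis P3·P4 via (8.71,44.09): [(15.2194, 37.3477) (20, 33.9326) (20, 52) (1.0732, 52)]  |A|=181.8469
6. ⊥bis P3·P5 via (9.025,35.135): [(15.2194, 37.3477) (20, 33.9326) (20, 52) (1.0732, 52)]  |A|=181.8469
7. ⊥bis P3·P6 via (15.67,34.615): [(15.2194, 37.3477) (18.7138, 34.8514) (20, 34.9513) (20, 52) (1.0732, 52)]  |A|=181.1918
8. ⊥bis P3·P7 via (11.425,40.945): [(11.9118, 40.7736) (20, 37.9263) (20, 52) (1.0732, 52)]  |A|=163.1547
9. ⊥bis P3·P8 via (10.285,28.355): [(11.9118, 40.7736) (20, 37.9263) (20, 52) (1.0732, 52)]  |A|=163.1547
10. canonical 4-gon: [(11.9118, 40.7736) (20, 37.9263) (20, 52) (1.0732, 52)]
11. shoelace: 163.1547

Area of P3's cell: 163.1547 (4 vertices)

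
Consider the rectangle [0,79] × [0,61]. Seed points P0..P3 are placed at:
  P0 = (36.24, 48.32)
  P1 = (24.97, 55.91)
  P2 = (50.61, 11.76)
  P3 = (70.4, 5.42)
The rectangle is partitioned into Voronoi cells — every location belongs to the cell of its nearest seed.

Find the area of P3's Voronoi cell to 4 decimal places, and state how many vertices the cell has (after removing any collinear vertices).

Area of P3's cell: 626.9082 (4 vertices)

1. box [0,79]×[0,61]: [(0, 0) (79, 0) (79, 61) (0, 61)]
2. ⊥bis P3·P0 via (53.32,26.87): [(19.5752, 0) (79, 0) (79, 47.3182)]  |A|=1405.9384
3. ⊥bis P3·P1 via (47.685,30.665): [(19.5752, 0) (79, 0) (79, 47.3182)]  |A|=1405.9384
4. ⊥bis P3·P2 via (60.505,8.59): [(70.8273, 40.8105) (57.7531, 0) (79, 0) (79, 47.3182)]  |A|=626.9082
5. canonical 4-gon: [(70.8273, 40.8105) (57.7531, 0) (79, 0) (79, 47.3182)]
6. shoelace: 626.9082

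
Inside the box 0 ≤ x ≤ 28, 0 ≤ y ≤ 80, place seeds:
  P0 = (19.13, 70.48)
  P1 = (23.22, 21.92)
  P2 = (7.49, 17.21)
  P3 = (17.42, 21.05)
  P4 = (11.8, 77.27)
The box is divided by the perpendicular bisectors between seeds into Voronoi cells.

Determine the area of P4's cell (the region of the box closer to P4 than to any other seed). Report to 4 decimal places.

Area of P4's cell: 241.1925

1. box [0,28]×[0,80]: [(0, 0) (28, 0) (28, 80) (0, 80)]
2. ⊥bis P4·P0 via (15.465,73.875): [(0, 57.1801) (21.1388, 80) (0, 80)]  |A|=241.1925
3. ⊥bis P4·P1 via (17.51,49.595): [(0, 57.1801) (21.1388, 80) (0, 80)]  |A|=241.1925
4. ⊥bis P4·P2 via (9.645,47.24): [(0, 57.1801) (21.1388, 80) (0, 80)]  |A|=241.1925
5. ⊥bis P4·P3 via (14.61,49.16): [(0, 57.1801) (21.1388, 80) (0, 80)]  |A|=241.1925
6. canonical 3-gon: [(0, 57.1801) (21.1388, 80) (0, 80)]
7. shoelace: 241.1925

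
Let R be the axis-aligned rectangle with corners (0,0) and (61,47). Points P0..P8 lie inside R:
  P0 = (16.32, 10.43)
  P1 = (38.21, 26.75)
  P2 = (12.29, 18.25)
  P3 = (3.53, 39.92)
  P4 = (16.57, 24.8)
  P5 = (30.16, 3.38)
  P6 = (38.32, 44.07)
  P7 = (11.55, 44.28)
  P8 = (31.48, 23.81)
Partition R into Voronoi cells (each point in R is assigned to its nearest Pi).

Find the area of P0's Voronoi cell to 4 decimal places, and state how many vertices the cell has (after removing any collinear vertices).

Area of P0's cell: 306.3401 (6 vertices)

1. box [0,61]×[0,47]: [(0, 0) (61, 0) (61, 47) (0, 47)]
2. ⊥bis P0·P1 via (27.265,18.59): [(0, 0) (41.1247, 0) (6.084, 47) (0, 47)]  |A|=1109.4054
3. ⊥bis P0·P2 via (14.305,14.34): [(0, 6.968) (0, 0) (41.1247, 0) (25.9568, 20.3447)]  |A|=508.768
4. ⊥bis P0·P3 via (9.925,25.175): [(0, 6.968) (0, 0) (41.1247, 0) (25.9568, 20.3447)]  |A|=508.768
5. ⊥bis P0·P4 via (16.445,17.615): [(20.5223, 17.5441) (0, 6.968) (0, 0) (41.1247, 0) (28.1436, 17.4115)]  |A|=497.7355
6. ⊥bis P0·P5 via (23.24,6.905): [(20.5223, 17.5441) (0, 6.968) (0, 0) (19.7226, 0) (28.41, 17.0543) (28.1436, 17.4115)]  |A|=315.2374
7. ⊥bis P0·P6 via (27.32,27.25): [(20.5223, 17.5441) (0, 6.968) (0, 0) (19.7226, 0) (28.41, 17.0543) (28.1436, 17.4115)]  |A|=315.2374
8. ⊥bis P0·P7 via (13.935,27.355): [(20.5223, 17.5441) (0, 6.968) (0, 0) (19.7226, 0) (28.41, 17.0543) (28.1436, 17.4115)]  |A|=315.2374
9. ⊥bis P0·P8 via (23.9,17.12): [(23.5726, 17.491) (20.5223, 17.5441) (0, 6.968) (0, 0) (19.7226, 0) (26.7808, 13.856)]  |A|=306.3401
10. canonical 6-gon: [(23.5726, 17.491) (20.5223, 17.5441) (0, 6.968) (0, 0) (19.7226, 0) (26.7808, 13.856)]
11. shoelace: 306.3401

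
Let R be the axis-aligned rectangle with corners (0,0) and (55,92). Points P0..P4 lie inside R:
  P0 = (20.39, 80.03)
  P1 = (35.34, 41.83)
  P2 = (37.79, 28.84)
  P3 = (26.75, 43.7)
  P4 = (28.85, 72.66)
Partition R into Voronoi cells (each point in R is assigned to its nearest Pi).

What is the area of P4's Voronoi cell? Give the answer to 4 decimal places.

1. box [0,55]×[0,92]: [(0, 0) (55, 0) (55, 92) (0, 92)]
2. ⊥bis P4·P0 via (24.62,76.345): [(0, 48.0838) (0, 0) (55, 0) (55, 92) (38.258, 92)]  |A|=4219.9269
3. ⊥bis P4·P1 via (32.095,57.245): [(2.5656, 51.0288) (55, 62.0667) (55, 92) (38.258, 92)]  |A|=1127.7379
4. ⊥bis P4·P2 via (33.32,50.75): [(2.5656, 51.0288) (55, 62.0667) (55, 92) (38.258, 92)]  |A|=1127.7379
5. ⊥bis P4·P3 via (27.8,58.18): [(9.9246, 59.4762) (34.2982, 57.7088) (55, 62.0667) (55, 92) (38.258, 92)]  |A|=1018.2876
6. canonical 5-gon: [(9.9246, 59.4762) (34.2982, 57.7088) (55, 62.0667) (55, 92) (38.258, 92)]
7. shoelace: 1018.2876

Area of P4's cell: 1018.2876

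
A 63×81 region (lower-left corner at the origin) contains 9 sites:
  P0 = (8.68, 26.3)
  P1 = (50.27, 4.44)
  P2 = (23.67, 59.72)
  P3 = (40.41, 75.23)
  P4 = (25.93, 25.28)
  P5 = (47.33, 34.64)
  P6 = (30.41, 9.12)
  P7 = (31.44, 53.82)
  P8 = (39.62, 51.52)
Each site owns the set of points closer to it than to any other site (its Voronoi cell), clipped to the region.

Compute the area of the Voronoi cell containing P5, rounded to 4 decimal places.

1. box [0,63]×[0,81]: [(0, 0) (63, 0) (63, 81) (0, 81)]
2. ⊥bis P5·P0 via (28.005,30.47): [(34.5799, 0) (63, 0) (63, 81) (17.1015, 81)]  |A|=3009.9033
3. ⊥bis P5·P1 via (48.8,19.54): [(30.7428, 17.7821) (63, 20.9224) (63, 81) (17.1015, 81)]  |A|=2419.77
4. ⊥bis P5·P2 via (35.5,47.18): [(26.2768, 38.479) (30.7428, 17.7821) (63, 20.9224) (63, 73.123)]  |A|=1299.3104
5. ⊥bis P5·P3 via (43.87,54.935): [(43.6874, 54.9039) (26.2768, 38.479) (30.7428, 17.7821) (63, 20.9224) (63, 58.1964)]  |A|=1155.175
6. ⊥bis P5·P4 via (36.63,29.96): [(43.6874, 54.9039) (30.9682, 42.9048) (41.4984, 18.8292) (63, 20.9224) (63, 58.1964)]  |A|=961.757
7. ⊥bis P5·P6 via (38.87,21.88): [(43.6874, 54.9039) (30.9682, 42.9048) (40.6926, 20.6716) (43.2189, 18.9967) (63, 20.9224) (63, 58.1964)]  |A|=960.1047
8. ⊥bis P5·P7 via (39.385,44.23): [(54.4924, 56.746) (32.7814, 38.7591) (40.6926, 20.6716) (43.2189, 18.9967) (63, 20.9224) (63, 58.1964)]  |A|=845.685
9. ⊥bis P5·P8 via (43.475,43.08): [(32.9868, 38.2895) (40.6926, 20.6716) (43.2189, 18.9967) (63, 20.9224) (63, 51.9981)]  |A|=682.8101
10. canonical 5-gon: [(32.9868, 38.2895) (40.6926, 20.6716) (43.2189, 18.9967) (63, 20.9224) (63, 51.9981)]
11. shoelace: 682.8101

Area of P5's cell: 682.8101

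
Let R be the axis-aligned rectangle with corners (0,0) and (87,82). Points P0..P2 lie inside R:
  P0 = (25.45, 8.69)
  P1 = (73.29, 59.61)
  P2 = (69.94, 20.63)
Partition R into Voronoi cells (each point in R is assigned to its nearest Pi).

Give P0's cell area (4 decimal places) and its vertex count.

Area of P0's cell: 2721.6794 (4 vertices)

1. box [0,87]×[0,82]: [(0, 0) (87, 0) (87, 82) (0, 82)]
2. ⊥bis P0·P1 via (49.37,34.15): [(0, 80.5338) (0, 0) (85.7186, 0)]  |A|=3451.6212
3. ⊥bis P0·P2 via (47.695,14.66): [(40.1361, 42.8253) (0, 80.5338) (0, 0) (51.6294, 0)]  |A|=2721.6794
4. canonical 4-gon: [(40.1361, 42.8253) (0, 80.5338) (0, 0) (51.6294, 0)]
5. shoelace: 2721.6794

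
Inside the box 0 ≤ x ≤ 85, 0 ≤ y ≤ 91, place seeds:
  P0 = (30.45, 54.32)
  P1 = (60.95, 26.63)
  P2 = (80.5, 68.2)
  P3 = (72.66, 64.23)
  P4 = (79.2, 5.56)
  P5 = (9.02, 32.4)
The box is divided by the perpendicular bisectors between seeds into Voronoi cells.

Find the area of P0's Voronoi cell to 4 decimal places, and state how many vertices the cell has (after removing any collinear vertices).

Area of P0's cell: 2367.6021 (5 vertices)

1. box [0,85]×[0,91]: [(0, 0) (85, 0) (85, 91) (0, 91)]
2. ⊥bis P0·P1 via (45.7,40.475): [(0, 0) (8.954, 0) (85, 83.7632) (85, 91) (0, 91)]  |A|=4550.0725
3. ⊥bis P0·P2 via (55.475,61.26): [(0, 0) (8.954, 0) (57.6031, 53.5861) (47.2274, 91) (0, 91)]  |A|=3744.3297
4. ⊥bis P0·P3 via (51.555,59.275): [(0, 0) (8.954, 0) (53.8589, 49.4619) (44.1067, 91) (0, 91)]  |A|=3588.0751
5. ⊥bis P0·P4 via (54.825,29.94): [(0, 0) (8.954, 0) (53.8589, 49.4619) (44.1067, 91) (0, 91)]  |A|=3588.0751
6. ⊥bis P0·P5 via (19.735,43.36): [(0, 62.6538) (34.8784, 28.5552) (53.8589, 49.4619) (44.1067, 91) (0, 91)]  |A|=2367.6021
7. canonical 5-gon: [(0, 62.6538) (34.8784, 28.5552) (53.8589, 49.4619) (44.1067, 91) (0, 91)]
8. shoelace: 2367.6021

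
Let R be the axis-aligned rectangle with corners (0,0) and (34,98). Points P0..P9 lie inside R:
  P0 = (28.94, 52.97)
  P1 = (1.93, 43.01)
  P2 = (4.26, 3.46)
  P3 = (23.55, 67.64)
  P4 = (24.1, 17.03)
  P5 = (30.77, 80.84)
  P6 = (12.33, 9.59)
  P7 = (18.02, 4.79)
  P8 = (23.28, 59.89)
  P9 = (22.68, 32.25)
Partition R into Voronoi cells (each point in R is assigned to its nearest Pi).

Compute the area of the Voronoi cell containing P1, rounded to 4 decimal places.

Area of P1's cell: 414.2305

1. box [0,34]×[0,98]: [(0, 0) (34, 0) (34, 98) (0, 98)]
2. ⊥bis P1·P0 via (15.435,47.99): [(0, 89.8474) (0, 0) (33.1314, 0)]  |A|=1488.3855
3. ⊥bis P1·P2 via (3.095,23.235): [(24.107, 24.4729) (0, 89.8474) (0, 23.0527)]  |A|=805.1097
4. ⊥bis P1·P3 via (12.74,55.325): [(24.107, 24.4729) (12.7255, 55.3377) (0, 66.5081) (0, 23.0527)]  |A|=656.6074
5. ⊥bis P1·P4 via (13.015,30.02): [(5.21, 23.3596) (19.8962, 35.892) (12.7255, 55.3377) (0, 66.5081) (0, 23.0527)]  |A|=546.3696
6. ⊥bis P1·P5 via (16.35,61.925): [(5.21, 23.3596) (19.8962, 35.892) (12.7255, 55.3377) (0, 66.5081) (0, 23.0527)]  |A|=546.3696
7. ⊥bis P1·P6 via (7.13,26.3): [(9.5314, 27.0473) (19.8962, 35.892) (12.7255, 55.3377) (0, 66.5081) (0, 24.0812)]  |A|=532.5246
8. ⊥bis P1·P7 via (9.975,23.9): [(9.5314, 27.0473) (19.8962, 35.892) (12.7255, 55.3377) (0, 66.5081) (0, 24.0812)]  |A|=532.5246
9. ⊥bis P1·P8 via (12.605,51.45): [(9.5314, 27.0473) (19.8962, 35.892) (15.5175, 47.7662) (2.2864, 64.5011) (0, 66.5081) (0, 24.0812)]  |A|=505.7968
10. ⊥bis P1·P9 via (12.305,37.63): [(6.295, 26.0402) (16.3668, 45.463) (15.5175, 47.7662) (2.2864, 64.5011) (0, 66.5081) (0, 24.0812)]  |A|=414.2305
11. canonical 6-gon: [(6.295, 26.0402) (16.3668, 45.463) (15.5175, 47.7662) (2.2864, 64.5011) (0, 66.5081) (0, 24.0812)]
12. shoelace: 414.2305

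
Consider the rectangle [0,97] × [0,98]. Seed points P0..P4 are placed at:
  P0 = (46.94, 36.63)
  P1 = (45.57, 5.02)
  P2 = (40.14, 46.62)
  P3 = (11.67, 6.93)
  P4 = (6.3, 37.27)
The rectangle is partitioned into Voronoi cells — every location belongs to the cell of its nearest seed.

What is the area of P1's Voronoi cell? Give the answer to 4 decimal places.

Area of P1's cell: 1369.1046

1. box [0,97]×[0,98]: [(0, 0) (97, 0) (97, 98) (0, 98)]
2. ⊥bis P1·P0 via (46.255,20.825): [(0, 22.8297) (0, 0) (97, 0) (97, 18.6257)]  |A|=2010.5869
3. ⊥bis P1·P2 via (42.855,25.82): [(14.9741, 22.1807) (0, 20.2262) (0, 0) (97, 0) (97, 18.6257)]  |A|=1991.0941
4. ⊥bis P1·P3 via (28.62,5.975): [(29.4976, 21.5513) (28.2834, 0) (97, 0) (97, 18.6257)]  |A|=1369.1046
5. ⊥bis P1·P4 via (25.935,21.145): [(29.4976, 21.5513) (28.2834, 0) (97, 0) (97, 18.6257)]  |A|=1369.1046
6. canonical 4-gon: [(29.4976, 21.5513) (28.2834, 0) (97, 0) (97, 18.6257)]
7. shoelace: 1369.1046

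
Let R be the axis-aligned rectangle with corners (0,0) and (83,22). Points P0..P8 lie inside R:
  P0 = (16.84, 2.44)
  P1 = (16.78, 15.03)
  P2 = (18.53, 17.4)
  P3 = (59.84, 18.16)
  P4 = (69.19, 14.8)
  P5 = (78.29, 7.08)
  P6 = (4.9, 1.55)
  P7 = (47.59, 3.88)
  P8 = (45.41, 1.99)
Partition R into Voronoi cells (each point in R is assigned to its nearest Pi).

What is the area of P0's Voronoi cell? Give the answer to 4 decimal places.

Area of P0's cell: 178.4392

1. box [0,83]×[0,22]: [(0, 0) (83, 0) (83, 22) (0, 22)]
2. ⊥bis P0·P1 via (16.81,8.735): [(0, 8.6549) (0, 0) (83, 0) (83, 9.0504)]  |A|=734.7712
3. ⊥bis P0·P2 via (17.685,9.92): [(27.7147, 8.787) (0, 8.6549) (0, 0) (83, 0) (83, 2.5415)]  |A|=554.8468
4. ⊥bis P0·P3 via (38.34,10.3): [(39.3747, 7.4698) (27.7147, 8.787) (0, 8.6549) (0, 0) (42.1055, 0)]  |A|=346.6737
5. ⊥bis P0·P4 via (43.015,8.62): [(39.3747, 7.4698) (27.7147, 8.787) (0, 8.6549) (0, 0) (42.1055, 0)]  |A|=346.6737
6. ⊥bis P0·P5 via (47.565,4.76): [(39.3747, 7.4698) (27.7147, 8.787) (0, 8.6549) (0, 0) (42.1055, 0)]  |A|=346.6737
7. ⊥bis P0·P6 via (10.87,1.995): [(39.3747, 7.4698) (27.7147, 8.787) (10.3699, 8.7043) (11.0187, 0) (42.1055, 0)]  |A|=253.8435
8. ⊥bis P0·P7 via (32.215,3.16): [(31.974, 8.3058) (27.7147, 8.787) (10.3699, 8.7043) (11.0187, 0) (32.363, 0)]  |A|=186.8848
9. ⊥bis P0·P8 via (31.125,2.215): [(31.2223, 8.3907) (27.7147, 8.787) (10.3699, 8.7043) (11.0187, 0) (31.0901, 0)]  |A|=178.4392
10. canonical 5-gon: [(31.2223, 8.3907) (27.7147, 8.787) (10.3699, 8.7043) (11.0187, 0) (31.0901, 0)]
11. shoelace: 178.4392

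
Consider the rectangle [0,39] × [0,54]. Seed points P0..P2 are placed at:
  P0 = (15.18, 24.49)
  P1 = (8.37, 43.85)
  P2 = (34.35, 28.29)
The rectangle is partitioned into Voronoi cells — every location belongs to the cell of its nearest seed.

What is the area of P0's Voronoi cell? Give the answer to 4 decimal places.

Area of P0's cell: 906.4077

1. box [0,39]×[0,54]: [(0, 0) (39, 0) (39, 54) (0, 54)]
2. ⊥bis P0·P1 via (11.775,34.17): [(0, 30.0281) (0, 0) (39, 0) (39, 43.7466)]  |A|=1438.6053
3. ⊥bis P0·P2 via (24.765,26.39): [(22.4766, 37.9344) (0, 30.0281) (0, 0) (29.9962, 0)]  |A|=906.4077
4. canonical 4-gon: [(22.4766, 37.9344) (0, 30.0281) (0, 0) (29.9962, 0)]
5. shoelace: 906.4077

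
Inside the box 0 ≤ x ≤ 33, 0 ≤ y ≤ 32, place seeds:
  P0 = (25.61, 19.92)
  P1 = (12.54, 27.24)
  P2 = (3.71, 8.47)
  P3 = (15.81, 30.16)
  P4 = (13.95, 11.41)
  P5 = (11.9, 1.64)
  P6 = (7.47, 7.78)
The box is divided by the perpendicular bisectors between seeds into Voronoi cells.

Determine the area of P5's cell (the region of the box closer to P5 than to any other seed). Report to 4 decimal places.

Area of P5's cell: 118.2663

1. box [0,33]×[0,32]: [(0, 0) (33, 0) (33, 32) (0, 32)]
2. ⊥bis P5·P0 via (18.755,10.78): [(0, 24.8462) (0, 0) (33, 0) (33, 0.0963)]  |A|=411.5512
3. ⊥bis P5·P1 via (12.22,14.44): [(13.9321, 14.3972) (0, 14.7455) (0, 0) (33, 0) (33, 0.0963)]  |A|=341.1891
4. ⊥bis P5·P2 via (7.805,5.055): [(14.9557, 13.6295) (3.5894, 0) (33, 0) (33, 0.0963)]  |A|=201.2943
5. ⊥bis P5·P3 via (13.855,15.9): [(14.9557, 13.6295) (3.5894, 0) (33, 0) (33, 0.0963)]  |A|=201.2943
6. ⊥bis P5·P4 via (12.925,6.525): [(28.8967, 3.1737) (9.6108, 7.2204) (3.5894, 0) (33, 0) (33, 0.0963)]  |A|=128.6772
7. ⊥bis P5·P6 via (9.685,4.71): [(28.8967, 3.1737) (12.3638, 6.6428) (4.2427, 0.7834) (3.5894, 0) (33, 0) (33, 0.0963)]  |A|=118.2663
8. canonical 6-gon: [(28.8967, 3.1737) (12.3638, 6.6428) (4.2427, 0.7834) (3.5894, 0) (33, 0) (33, 0.0963)]
9. shoelace: 118.2663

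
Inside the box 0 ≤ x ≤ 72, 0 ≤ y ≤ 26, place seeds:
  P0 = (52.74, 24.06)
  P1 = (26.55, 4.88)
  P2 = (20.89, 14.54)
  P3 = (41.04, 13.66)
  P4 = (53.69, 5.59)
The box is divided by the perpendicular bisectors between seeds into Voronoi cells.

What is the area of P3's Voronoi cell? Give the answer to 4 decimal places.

Area of P3's cell: 322.7623

1. box [0,72]×[0,26]: [(0, 0) (72, 0) (72, 26) (0, 26)]
2. ⊥bis P3·P0 via (46.89,18.86): [(0, 0) (63.6544, 0) (40.5433, 26) (0, 26)]  |A|=1354.5711
3. ⊥bis P3·P1 via (33.795,9.27): [(39.412, 0) (63.6544, 0) (40.5433, 26) (23.6577, 26)]  |A|=534.6647
4. ⊥bis P3·P2 via (30.965,14.1): [(30.9585, 13.9512) (39.412, 0) (63.6544, 0) (40.5433, 26) (31.4847, 26)]  |A|=487.5117
5. ⊥bis P3·P4 via (47.365,9.625): [(30.9585, 13.9512) (39.412, 0) (41.2248, 0) (50.5964, 14.6903) (40.5433, 26) (31.4847, 26)]  |A|=322.7623
6. canonical 6-gon: [(30.9585, 13.9512) (39.412, 0) (41.2248, 0) (50.5964, 14.6903) (40.5433, 26) (31.4847, 26)]
7. shoelace: 322.7623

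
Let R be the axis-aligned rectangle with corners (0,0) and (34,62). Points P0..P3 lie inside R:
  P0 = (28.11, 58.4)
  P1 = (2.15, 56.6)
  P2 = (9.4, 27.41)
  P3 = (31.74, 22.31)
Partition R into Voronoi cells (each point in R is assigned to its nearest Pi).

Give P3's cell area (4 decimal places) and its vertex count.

1. box [0,34]×[0,62]: [(0, 0) (34, 0) (34, 62) (0, 62)]
2. ⊥bis P3·P0 via (29.925,40.355): [(0, 37.3451) (0, 0) (34, 0) (34, 40.7649)]  |A|=1327.8693
3. ⊥bis P3·P1 via (16.945,39.455): [(16.413, 38.9959) (0, 24.8326) (0, 0) (34, 0) (34, 40.7649)]  |A|=1225.1853
4. ⊥bis P3·P2 via (20.57,24.86): [(23.9706, 39.7561) (14.8947, 0) (34, 0) (34, 40.7649)]  |A|=584.1989
5. canonical 4-gon: [(23.9706, 39.7561) (14.8947, 0) (34, 0) (34, 40.7649)]
6. shoelace: 584.1989

Area of P3's cell: 584.1989 (4 vertices)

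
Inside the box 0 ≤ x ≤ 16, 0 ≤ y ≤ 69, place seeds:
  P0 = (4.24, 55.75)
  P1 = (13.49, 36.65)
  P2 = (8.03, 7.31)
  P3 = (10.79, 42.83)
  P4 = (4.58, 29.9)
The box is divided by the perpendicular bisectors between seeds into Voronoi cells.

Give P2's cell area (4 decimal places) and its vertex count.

Area of P2's cell: 301.8218 (4 vertices)

1. box [0,16]×[0,69]: [(0, 0) (16, 0) (16, 69) (0, 69)]
2. ⊥bis P2·P0 via (6.135,31.53): [(0, 31.05) (0, 0) (16, 0) (16, 32.3018)]  |A|=506.8147
3. ⊥bis P2·P1 via (10.76,21.98): [(0, 23.9824) (0, 0) (16, 0) (16, 21.0049)]  |A|=359.8979
4. ⊥bis P2·P3 via (9.41,25.07): [(0, 23.9824) (0, 0) (16, 0) (16, 21.0049)]  |A|=359.8979
5. ⊥bis P2·P4 via (6.305,18.605): [(0, 17.6421) (0, 0) (16, 0) (16, 20.0856)]  |A|=301.8218
6. canonical 4-gon: [(0, 17.6421) (0, 0) (16, 0) (16, 20.0856)]
7. shoelace: 301.8218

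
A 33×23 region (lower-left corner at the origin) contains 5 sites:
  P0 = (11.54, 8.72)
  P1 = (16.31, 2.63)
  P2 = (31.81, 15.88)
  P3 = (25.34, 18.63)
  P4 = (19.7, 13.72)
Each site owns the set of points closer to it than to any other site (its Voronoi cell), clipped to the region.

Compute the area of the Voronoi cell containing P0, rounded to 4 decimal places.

1. box [0,33]×[0,23]: [(0, 0) (33, 0) (33, 23) (0, 23)]
2. ⊥bis P0·P1 via (13.925,5.675): [(0, 0) (6.6796, 0) (33, 20.6155) (33, 23) (0, 23)]  |A|=487.6953
3. ⊥bis P0·P2 via (21.675,12.3): [(0, 0) (6.6796, 0) (21.8285, 11.8654) (17.8954, 23) (0, 23)]  |A|=390.2847
4. ⊥bis P0·P3 via (18.44,13.675): [(0, 0) (6.6796, 0) (20.4915, 10.8182) (11.7436, 23) (0, 23)]  |A|=343.3115
5. ⊥bis P0·P4 via (15.62,11.22): [(0, 0) (6.6796, 0) (17.3661, 8.3703) (8.4019, 23) (0, 23)]  |A|=289.1241
6. canonical 5-gon: [(0, 0) (6.6796, 0) (17.3661, 8.3703) (8.4019, 23) (0, 23)]
7. shoelace: 289.1241

Area of P0's cell: 289.1241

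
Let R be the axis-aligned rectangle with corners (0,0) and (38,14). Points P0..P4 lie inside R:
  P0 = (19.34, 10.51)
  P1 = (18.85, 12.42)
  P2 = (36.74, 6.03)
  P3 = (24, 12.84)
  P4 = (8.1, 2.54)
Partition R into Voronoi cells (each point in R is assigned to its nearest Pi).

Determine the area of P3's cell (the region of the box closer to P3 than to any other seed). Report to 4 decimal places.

Area of P3's cell: 72.3755

1. box [0,38]×[0,14]: [(0, 0) (38, 0) (38, 14) (0, 14)]
2. ⊥bis P3·P0 via (21.67,11.675): [(27.5075, 0) (38, 0) (38, 14) (20.5075, 14)]  |A|=195.895
3. ⊥bis P3·P1 via (21.425,12.63): [(21.4703, 12.0744) (27.5075, 0) (38, 0) (38, 14) (21.3133, 14)]  |A|=195.1192
4. ⊥bis P3·P2 via (30.37,9.435): [(21.4703, 12.0744) (26.4535, 2.1081) (32.8102, 14) (21.3133, 14)]  |A|=72.3755
5. ⊥bis P3·P4 via (16.05,7.69): [(21.4703, 12.0744) (26.4535, 2.1081) (32.8102, 14) (21.3133, 14)]  |A|=72.3755
6. canonical 4-gon: [(21.4703, 12.0744) (26.4535, 2.1081) (32.8102, 14) (21.3133, 14)]
7. shoelace: 72.3755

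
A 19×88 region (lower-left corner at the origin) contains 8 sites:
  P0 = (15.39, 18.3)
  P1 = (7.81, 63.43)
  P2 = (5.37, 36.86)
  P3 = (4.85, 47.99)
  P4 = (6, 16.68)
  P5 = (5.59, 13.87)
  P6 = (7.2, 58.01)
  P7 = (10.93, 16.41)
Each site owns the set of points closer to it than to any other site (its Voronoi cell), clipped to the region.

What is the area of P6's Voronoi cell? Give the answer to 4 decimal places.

Area of P6's cell: 157.8988

1. box [0,19]×[0,88]: [(0, 0) (19, 0) (19, 88) (0, 88)]
2. ⊥bis P6·P0 via (11.295,38.155): [(0, 35.8255) (19, 39.7441) (19, 88) (0, 88)]  |A|=954.089
3. ⊥bis P6·P1 via (7.505,60.72): [(0, 61.5647) (0, 35.8255) (19, 39.7441) (19, 59.4263)]  |A|=431.5029
4. ⊥bis P6·P2 via (6.285,47.435): [(0, 61.5647) (0, 47.9788) (19, 46.3348) (19, 59.4263)]  |A|=253.4343
5. ⊥bis P6·P3 via (6.025,53): [(0, 61.5647) (0, 54.413) (19, 49.957) (19, 59.4263)]  |A|=157.8988
6. ⊥bis P6·P4 via (6.6,37.345): [(0, 61.5647) (0, 54.413) (19, 49.957) (19, 59.4263)]  |A|=157.8988
7. ⊥bis P6·P5 via (6.395,35.94): [(0, 61.5647) (0, 54.413) (19, 49.957) (19, 59.4263)]  |A|=157.8988
8. ⊥bis P6·P7 via (9.065,37.21): [(0, 61.5647) (0, 54.413) (19, 49.957) (19, 59.4263)]  |A|=157.8988
9. canonical 4-gon: [(0, 61.5647) (0, 54.413) (19, 49.957) (19, 59.4263)]
10. shoelace: 157.8988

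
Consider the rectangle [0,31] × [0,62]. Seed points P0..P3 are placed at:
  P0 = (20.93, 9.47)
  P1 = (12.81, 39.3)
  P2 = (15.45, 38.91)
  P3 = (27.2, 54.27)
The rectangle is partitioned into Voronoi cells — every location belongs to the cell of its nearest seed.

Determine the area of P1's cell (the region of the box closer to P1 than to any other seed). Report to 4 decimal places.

1. box [0,31]×[0,62]: [(0, 0) (31, 0) (31, 62) (0, 62)]
2. ⊥bis P1·P0 via (16.87,24.385): [(0, 19.7928) (31, 28.2313) (31, 62) (0, 62)]  |A|=1177.6257
3. ⊥bis P1·P2 via (14.13,39.105): [(0, 19.7928) (11.7495, 22.9912) (17.5122, 62) (0, 62)]  |A|=589.5231
4. ⊥bis P1·P3 via (20.005,46.785): [(0, 19.7928) (11.7495, 22.9912) (15.854, 50.7752) (4.1767, 62) (0, 62)]  |A|=514.6789
5. canonical 5-gon: [(0, 19.7928) (11.7495, 22.9912) (15.854, 50.7752) (4.1767, 62) (0, 62)]
6. shoelace: 514.6789

Area of P1's cell: 514.6789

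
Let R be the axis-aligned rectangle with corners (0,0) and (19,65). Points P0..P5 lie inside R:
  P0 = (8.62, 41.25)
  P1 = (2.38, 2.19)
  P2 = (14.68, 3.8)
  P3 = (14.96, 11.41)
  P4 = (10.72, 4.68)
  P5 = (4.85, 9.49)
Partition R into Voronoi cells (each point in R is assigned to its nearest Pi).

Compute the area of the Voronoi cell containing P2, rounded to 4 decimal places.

1. box [0,19]×[0,65]: [(0, 0) (19, 0) (19, 65) (0, 65)]
2. ⊥bis P2·P0 via (11.65,22.525): [(0, 20.6398) (0, 0) (19, 0) (19, 23.7143)]  |A|=421.3648
3. ⊥bis P2·P1 via (8.53,2.995): [(6.0914, 21.6255) (8.922, 0) (19, 0) (19, 23.7143)]  |A|=262.0306
4. ⊥bis P2·P3 via (14.82,7.605): [(7.8932, 7.8599) (8.922, 0) (19, 0) (19, 7.4512)]  |A|=80.9852
5. ⊥bis P2·P4 via (12.7,4.24): [(13.4589, 7.6551) (11.7578, 0) (19, 0) (19, 7.4512)]  |A|=48.3638
6. ⊥bis P2·P5 via (9.765,6.645): [(13.4589, 7.6551) (11.7578, 0) (19, 0) (19, 7.4512)]  |A|=48.3638
7. canonical 4-gon: [(13.4589, 7.6551) (11.7578, 0) (19, 0) (19, 7.4512)]
8. shoelace: 48.3638

Area of P2's cell: 48.3638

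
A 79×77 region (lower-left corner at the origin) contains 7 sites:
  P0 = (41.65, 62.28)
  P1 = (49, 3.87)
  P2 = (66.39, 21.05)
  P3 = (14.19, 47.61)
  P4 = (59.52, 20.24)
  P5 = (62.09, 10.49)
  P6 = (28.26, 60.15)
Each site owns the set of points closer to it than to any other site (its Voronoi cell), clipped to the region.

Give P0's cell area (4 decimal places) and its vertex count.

Area of P0's cell: 1390.1786 (5 vertices)

1. box [0,79]×[0,77]: [(0, 0) (79, 0) (79, 77) (0, 77)]
2. ⊥bis P0·P1 via (45.325,33.075): [(0, 27.3715) (79, 37.3125) (79, 77) (0, 77)]  |A|=3527.9809
3. ⊥bis P0·P2 via (54.02,41.665): [(0, 27.3715) (38.2131, 32.1801) (79, 56.6542) (79, 77) (0, 77)]  |A|=3133.536
4. ⊥bis P0·P3 via (27.92,54.945): [(39.6281, 33.0292) (79, 56.6542) (79, 77) (16.1375, 77)]  |A|=1782.5834
5. ⊥bis P0·P4 via (50.585,41.26): [(38.0724, 35.9413) (60.05, 45.2833) (79, 56.6542) (79, 77) (16.1375, 77)]  |A|=1743.3162
6. ⊥bis P0·P5 via (51.87,36.385): [(38.0724, 35.9413) (60.05, 45.2833) (79, 56.6542) (79, 77) (16.1375, 77)]  |A|=1743.3162
7. ⊥bis P0·P6 via (34.955,61.215): [(38.9182, 36.3008) (60.05, 45.2833) (79, 56.6542) (79, 77) (32.444, 77)]  |A|=1390.1786
8. canonical 5-gon: [(38.9182, 36.3008) (60.05, 45.2833) (79, 56.6542) (79, 77) (32.444, 77)]
9. shoelace: 1390.1786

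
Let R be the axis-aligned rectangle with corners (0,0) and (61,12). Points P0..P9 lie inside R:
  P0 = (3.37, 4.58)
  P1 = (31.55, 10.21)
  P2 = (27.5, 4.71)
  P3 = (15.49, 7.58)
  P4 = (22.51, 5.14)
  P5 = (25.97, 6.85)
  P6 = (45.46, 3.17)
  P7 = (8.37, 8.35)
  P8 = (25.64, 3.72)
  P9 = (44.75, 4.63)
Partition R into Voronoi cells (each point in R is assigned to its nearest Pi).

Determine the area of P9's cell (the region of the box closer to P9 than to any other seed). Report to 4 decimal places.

Area of P9's cell: 140.9212

1. box [0,61]×[0,12]: [(0, 0) (61, 0) (61, 12) (0, 12)]
2. ⊥bis P9·P0 via (24.06,4.605): [(24.0656, 0) (61, 0) (61, 12) (24.0511, 12)]  |A|=443.3002
3. ⊥bis P9·P1 via (38.15,7.42): [(35.0134, 0) (61, 0) (61, 12) (40.0861, 12)]  |A|=281.4033
4. ⊥bis P9·P2 via (36.125,4.67): [(36.1154, 2.607) (36.1033, 0) (61, 0) (61, 12) (40.0861, 12)]  |A|=279.9825
5. ⊥bis P9·P3 via (30.12,6.105): [(36.1154, 2.607) (36.1033, 0) (61, 0) (61, 12) (40.0861, 12)]  |A|=279.9825
6. ⊥bis P9·P4 via (33.63,4.885): [(36.1154, 2.607) (36.1033, 0) (61, 0) (61, 12) (40.0861, 12)]  |A|=279.9825
7. ⊥bis P9·P5 via (35.36,5.74): [(36.1154, 2.607) (36.1033, 0) (61, 0) (61, 12) (40.0861, 12)]  |A|=279.9825
8. ⊥bis P9·P6 via (45.105,3.9): [(36.1154, 2.607) (36.1033, 0) (37.0853, 0) (61, 11.6298) (61, 12) (40.0861, 12)]  |A|=140.9212
9. ⊥bis P9·P7 via (26.56,6.49): [(36.1154, 2.607) (36.1033, 0) (37.0853, 0) (61, 11.6298) (61, 12) (40.0861, 12)]  |A|=140.9212
10. ⊥bis P9·P8 via (35.195,4.175): [(36.1154, 2.607) (36.1033, 0) (37.0853, 0) (61, 11.6298) (61, 12) (40.0861, 12)]  |A|=140.9212
11. canonical 6-gon: [(36.1154, 2.607) (36.1033, 0) (37.0853, 0) (61, 11.6298) (61, 12) (40.0861, 12)]
12. shoelace: 140.9212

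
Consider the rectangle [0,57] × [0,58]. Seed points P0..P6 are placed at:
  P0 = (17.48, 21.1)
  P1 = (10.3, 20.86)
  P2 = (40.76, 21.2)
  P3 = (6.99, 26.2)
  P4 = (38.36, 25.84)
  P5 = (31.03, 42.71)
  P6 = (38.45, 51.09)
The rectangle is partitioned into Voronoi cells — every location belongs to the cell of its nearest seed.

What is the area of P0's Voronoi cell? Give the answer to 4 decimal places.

Area of P0's cell: 467.2684

1. box [0,57]×[0,58]: [(0, 0) (57, 0) (57, 58) (0, 58)]
2. ⊥bis P0·P1 via (13.89,20.98): [(14.5913, 0) (57, 0) (57, 58) (12.6526, 58)]  |A|=2515.9285
3. ⊥bis P0·P2 via (29.12,21.15): [(14.5913, 0) (29.2109, 0) (28.9617, 58) (12.6526, 58)]  |A|=896.9328
4. ⊥bis P0·P3 via (12.235,23.65): [(13.7, 26.6634) (14.5913, 0) (29.2109, 0) (28.9617, 58) (28.9352, 58)]  |A|=641.8113
5. ⊥bis P0·P4 via (27.92,23.47): [(22.8995, 45.5855) (13.7, 26.6634) (14.5913, 0) (29.2109, 0) (29.133, 18.1267)]  |A|=519.7241
6. ⊥bis P0·P5 via (24.255,31.905): [(26.2956, 30.6255) (18.1189, 35.7525) (13.7, 26.6634) (14.5913, 0) (29.2109, 0) (29.133, 18.1267)]  |A|=467.2684
7. ⊥bis P0·P6 via (27.965,36.095): [(26.2956, 30.6255) (18.1189, 35.7525) (13.7, 26.6634) (14.5913, 0) (29.2109, 0) (29.133, 18.1267)]  |A|=467.2684
8. canonical 6-gon: [(26.2956, 30.6255) (18.1189, 35.7525) (13.7, 26.6634) (14.5913, 0) (29.2109, 0) (29.133, 18.1267)]
9. shoelace: 467.2684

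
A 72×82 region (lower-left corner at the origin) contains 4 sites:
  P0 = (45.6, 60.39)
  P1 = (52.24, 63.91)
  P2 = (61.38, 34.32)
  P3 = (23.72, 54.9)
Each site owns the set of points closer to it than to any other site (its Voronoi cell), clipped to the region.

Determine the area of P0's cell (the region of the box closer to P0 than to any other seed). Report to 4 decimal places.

Area of P0's cell: 575.6599

1. box [0,72]×[0,82]: [(0, 0) (72, 0) (72, 82) (0, 82)]
2. ⊥bis P0·P1 via (48.92,62.15): [(0, 0) (72, 0) (72, 18.6127) (38.3971, 82) (0, 82)]  |A|=4839.0022
3. ⊥bis P0·P2 via (53.49,47.355): [(0, 14.9779) (55.968, 48.8549) (38.3971, 82) (0, 82)]  |A|=2511.8853
4. ⊥bis P0·P3 via (34.66,57.645): [(39.3842, 38.8169) (55.968, 48.8549) (38.3971, 82) (28.549, 82)]  |A|=575.6599
5. canonical 4-gon: [(39.3842, 38.8169) (55.968, 48.8549) (38.3971, 82) (28.549, 82)]
6. shoelace: 575.6599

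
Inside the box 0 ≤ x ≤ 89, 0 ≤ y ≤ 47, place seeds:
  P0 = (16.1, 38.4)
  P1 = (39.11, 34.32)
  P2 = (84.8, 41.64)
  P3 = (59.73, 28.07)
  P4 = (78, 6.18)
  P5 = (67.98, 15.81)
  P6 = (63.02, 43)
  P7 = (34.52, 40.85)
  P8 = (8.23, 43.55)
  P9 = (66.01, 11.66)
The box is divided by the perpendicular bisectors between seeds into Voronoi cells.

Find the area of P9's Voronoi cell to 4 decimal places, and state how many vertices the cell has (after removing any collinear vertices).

1. box [0,89]×[0,47]: [(0, 0) (89, 0) (89, 47) (0, 47)]
2. ⊥bis P9·P0 via (41.055,25.03): [(27.6448, 0) (89, 0) (89, 47) (52.8257, 47)]  |A|=2291.9418
3. ⊥bis P9·P1 via (52.56,22.99): [(33.1937, 0) (89, 0) (89, 47) (72.7855, 47)]  |A|=1692.4882
4. ⊥bis P9·P2 via (75.405,26.65): [(62.4715, 34.7561) (33.1937, 0) (89, 0) (89, 18.1293)]  |A|=1210.2759
5. ⊥bis P9·P3 via (62.87,19.865): [(77.3743, 25.4157) (43.7704, 12.5557) (33.1937, 0) (89, 0) (89, 18.1293)]  |A|=957.5137
6. ⊥bis P9·P4 via (72.005,8.92): [(79.0611, 24.3585) (77.3743, 25.4157) (43.7704, 12.5557) (33.1937, 0) (67.9281, 0)]  |A|=610.7817
7. ⊥bis P9·P5 via (66.995,13.735): [(72.9202, 10.9223) (58.0042, 18.0029) (43.7704, 12.5557) (33.1937, 0) (67.9281, 0)]  |A|=472.3433
8. ⊥bis P9·P6 via (64.515,27.33): [(72.9202, 10.9223) (58.0042, 18.0029) (43.7704, 12.5557) (33.1937, 0) (67.9281, 0)]  |A|=472.3433
9. ⊥bis P9·P7 via (50.265,26.255): [(72.9202, 10.9223) (58.0042, 18.0029) (43.7704, 12.5557) (33.1937, 0) (67.9281, 0)]  |A|=472.3433
10. ⊥bis P9·P8 via (37.12,27.605): [(72.9202, 10.9223) (58.0042, 18.0029) (43.7704, 12.5557) (33.1937, 0) (67.9281, 0)]  |A|=472.3433
11. canonical 5-gon: [(72.9202, 10.9223) (58.0042, 18.0029) (43.7704, 12.5557) (33.1937, 0) (67.9281, 0)]
12. shoelace: 472.3433

Area of P9's cell: 472.3433 (5 vertices)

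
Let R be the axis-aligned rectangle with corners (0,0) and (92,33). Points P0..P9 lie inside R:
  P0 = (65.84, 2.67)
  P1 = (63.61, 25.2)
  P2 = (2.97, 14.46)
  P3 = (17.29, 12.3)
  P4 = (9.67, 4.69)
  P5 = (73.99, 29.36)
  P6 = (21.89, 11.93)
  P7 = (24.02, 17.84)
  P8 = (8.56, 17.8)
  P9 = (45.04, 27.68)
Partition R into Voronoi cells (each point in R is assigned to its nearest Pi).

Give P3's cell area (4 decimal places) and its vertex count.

1. box [0,92]×[0,33]: [(0, 0) (92, 0) (92, 33) (0, 33)]
2. ⊥bis P3·P0 via (41.565,7.485): [(0, 0) (40.0803, 0) (46.626, 33) (0, 33)]  |A|=1430.6538
3. ⊥bis P3·P1 via (40.45,18.75): [(0, 0) (40.0803, 0) (42.4062, 11.7259) (36.4814, 33) (0, 33)]  |A|=1322.7458
4. ⊥bis P3·P2 via (10.13,13.38): [(8.1118, 0) (40.0803, 0) (42.4062, 11.7259) (36.4814, 33) (13.0894, 33)]  |A|=972.9255
5. ⊥bis P3·P4 via (13.48,8.495): [(9.9294, 12.0502) (21.9639, 0) (40.0803, 0) (42.4062, 11.7259) (36.4814, 33) (13.0894, 33)]  |A|=889.4651
6. ⊥bis P3·P5 via (45.64,20.83): [(9.9294, 12.0502) (21.9639, 0) (40.0803, 0) (42.4062, 11.7259) (36.4814, 33) (13.0894, 33)]  |A|=889.4651
7. ⊥bis P3·P6 via (19.59,12.115): [(9.9294, 12.0502) (18.8651, 3.1028) (21.2699, 33) (13.0894, 33)]  |A|=230.0233
8. ⊥bis P3·P7 via (20.655,15.07): [(11.9754, 25.614) (9.9294, 12.0502) (18.8651, 3.1028) (19.9013, 15.9856)]  |A|=125.7966
9. ⊥bis P3·P8 via (12.925,15.05): [(16.2834, 20.3807) (10.6074, 11.3714) (18.8651, 3.1028) (19.9013, 15.9856)]  |A|=86.2457
10. ⊥bis P3·P9 via (31.165,19.99): [(16.2834, 20.3807) (10.6074, 11.3714) (18.8651, 3.1028) (19.9013, 15.9856)]  |A|=86.2457
11. canonical 4-gon: [(16.2834, 20.3807) (10.6074, 11.3714) (18.8651, 3.1028) (19.9013, 15.9856)]
12. shoelace: 86.2457

Area of P3's cell: 86.2457 (4 vertices)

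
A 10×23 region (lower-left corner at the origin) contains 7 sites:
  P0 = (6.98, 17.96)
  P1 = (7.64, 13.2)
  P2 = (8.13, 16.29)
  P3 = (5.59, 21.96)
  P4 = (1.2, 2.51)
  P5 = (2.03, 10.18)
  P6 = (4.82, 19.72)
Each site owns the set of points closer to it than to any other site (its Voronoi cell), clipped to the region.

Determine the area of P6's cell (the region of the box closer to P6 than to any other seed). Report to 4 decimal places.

1. box [0,10]×[0,23]: [(0, 0) (10, 0) (10, 23) (0, 23)]
2. ⊥bis P6·P0 via (5.9,18.84): [(0, 11.5991) (9.2896, 23) (0, 23)]  |A|=52.9551
3. ⊥bis P6·P1 via (6.23,16.46): [(0, 13.7654) (2.7258, 14.9444) (9.2896, 23) (0, 23)]  |A|=50.0026
4. ⊥bis P6·P2 via (6.475,18.005): [(0, 13.7654) (2.7258, 14.9444) (9.2896, 23) (0, 23)]  |A|=50.0026
5. ⊥bis P6·P3 via (5.205,20.84): [(0, 22.6292) (0, 13.7654) (2.7258, 14.9444) (7.021, 20.2158)]  |A|=35.7687
6. ⊥bis P6·P4 via (3.01,11.115): [(0, 22.6292) (0, 13.7654) (2.7258, 14.9444) (7.021, 20.2158)]  |A|=35.7687
7. ⊥bis P6·P5 via (3.425,14.95): [(0, 22.6292) (0, 15.9517) (2.864, 15.1141) (7.021, 20.2158)]  |A|=32.4882
8. canonical 4-gon: [(0, 22.6292) (0, 15.9517) (2.864, 15.1141) (7.021, 20.2158)]
9. shoelace: 32.4882

Area of P6's cell: 32.4882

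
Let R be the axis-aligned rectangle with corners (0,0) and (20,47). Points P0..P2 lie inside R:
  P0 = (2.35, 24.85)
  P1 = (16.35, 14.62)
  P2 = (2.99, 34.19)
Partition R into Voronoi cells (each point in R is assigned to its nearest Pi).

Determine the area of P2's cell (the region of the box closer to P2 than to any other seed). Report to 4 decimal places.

1. box [0,20]×[0,47]: [(0, 0) (20, 0) (20, 47) (0, 47)]
2. ⊥bis P2·P0 via (2.67,29.52): [(0, 29.703) (20, 28.3325) (20, 47) (0, 47)]  |A|=359.6454
3. ⊥bis P2·P1 via (9.67,24.405): [(0, 29.703) (15.8406, 28.6175) (20, 31.4571) (20, 47) (0, 47)]  |A|=353.1472
4. canonical 5-gon: [(0, 29.703) (15.8406, 28.6175) (20, 31.4571) (20, 47) (0, 47)]
5. shoelace: 353.1472

Area of P2's cell: 353.1472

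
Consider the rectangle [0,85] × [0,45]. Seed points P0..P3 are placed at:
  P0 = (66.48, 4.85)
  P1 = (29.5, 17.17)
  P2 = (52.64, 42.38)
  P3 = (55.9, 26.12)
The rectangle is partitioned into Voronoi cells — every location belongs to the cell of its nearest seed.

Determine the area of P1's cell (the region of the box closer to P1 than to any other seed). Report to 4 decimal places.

Area of P1's cell: 1813.4775

1. box [0,85]×[0,45]: [(0, 0) (85, 0) (85, 45) (0, 45)]
2. ⊥bis P1·P0 via (47.99,11.01): [(0, 0) (44.322, 0) (59.3139, 45) (0, 45)]  |A|=2331.8068
3. ⊥bis P1·P2 via (41.07,29.775): [(0, 0) (44.322, 0) (51.157, 20.5162) (24.483, 45) (0, 45)]  |A|=1905.4116
4. ⊥bis P1·P3 via (42.7,21.645): [(0, 0) (44.322, 0) (47.1551, 8.5038) (39.435, 31.2757) (24.483, 45) (0, 45)]  |A|=1813.4775
5. canonical 6-gon: [(0, 0) (44.322, 0) (47.1551, 8.5038) (39.435, 31.2757) (24.483, 45) (0, 45)]
6. shoelace: 1813.4775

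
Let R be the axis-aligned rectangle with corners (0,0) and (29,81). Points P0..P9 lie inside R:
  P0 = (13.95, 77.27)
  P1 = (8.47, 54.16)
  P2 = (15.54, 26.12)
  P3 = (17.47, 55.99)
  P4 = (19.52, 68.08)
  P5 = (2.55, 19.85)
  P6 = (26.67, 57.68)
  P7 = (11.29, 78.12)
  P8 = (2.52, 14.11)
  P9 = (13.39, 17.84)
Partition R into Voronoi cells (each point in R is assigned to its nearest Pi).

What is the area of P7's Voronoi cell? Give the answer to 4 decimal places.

Area of P7's cell: 160.4029

1. box [0,29]×[0,81]: [(0, 0) (29, 0) (29, 81) (0, 81)]
2. ⊥bis P7·P0 via (12.62,77.695): [(0, 38.2018) (13.6761, 81) (0, 81)]  |A|=292.6563
3. ⊥bis P7·P1 via (9.88,66.14): [(0, 67.3028) (8.9621, 66.248) (13.6761, 81) (0, 81)]  |A|=162.2527
4. ⊥bis P7·P2 via (13.415,52.12): [(0, 67.3028) (8.9621, 66.248) (13.6761, 81) (0, 81)]  |A|=162.2527
5. ⊥bis P7·P3 via (14.38,67.055): [(0, 67.3028) (8.9621, 66.248) (13.6761, 81) (0, 81)]  |A|=162.2527
6. ⊥bis P7·P4 via (15.405,73.1): [(0, 67.3028) (7.2867, 66.4452) (9.6421, 68.3761) (13.6761, 81) (0, 81)]  |A|=160.4029
7. ⊥bis P7·P5 via (6.92,48.985): [(0, 67.3028) (7.2867, 66.4452) (9.6421, 68.3761) (13.6761, 81) (0, 81)]  |A|=160.4029
8. ⊥bis P7·P6 via (18.98,67.9): [(0, 67.3028) (7.2867, 66.4452) (9.6421, 68.3761) (13.6761, 81) (0, 81)]  |A|=160.4029
9. ⊥bis P7·P8 via (6.905,46.115): [(0, 67.3028) (7.2867, 66.4452) (9.6421, 68.3761) (13.6761, 81) (0, 81)]  |A|=160.4029
10. ⊥bis P7·P9 via (12.34,47.98): [(0, 67.3028) (7.2867, 66.4452) (9.6421, 68.3761) (13.6761, 81) (0, 81)]  |A|=160.4029
11. canonical 5-gon: [(0, 67.3028) (7.2867, 66.4452) (9.6421, 68.3761) (13.6761, 81) (0, 81)]
12. shoelace: 160.4029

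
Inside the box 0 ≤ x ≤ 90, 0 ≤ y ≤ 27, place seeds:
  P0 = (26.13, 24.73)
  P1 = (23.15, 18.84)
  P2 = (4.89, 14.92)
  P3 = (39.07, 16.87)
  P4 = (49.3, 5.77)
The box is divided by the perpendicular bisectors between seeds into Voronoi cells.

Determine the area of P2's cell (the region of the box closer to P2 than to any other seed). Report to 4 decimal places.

Area of P2's cell: 398.1314

1. box [0,90]×[0,27]: [(0, 0) (90, 0) (90, 27) (0, 27)]
2. ⊥bis P2·P0 via (15.51,19.825): [(0, 0) (24.6665, 0) (12.1961, 27) (0, 27)]  |A|=497.6449
3. ⊥bis P2·P1 via (14.02,16.88): [(0, 0) (17.6437, 0) (11.8475, 27) (0, 27)]  |A|=398.1314
4. ⊥bis P2·P3 via (21.98,15.895): [(0, 0) (17.6437, 0) (11.8475, 27) (0, 27)]  |A|=398.1314
5. ⊥bis P2·P4 via (27.095,10.345): [(0, 0) (17.6437, 0) (11.8475, 27) (0, 27)]  |A|=398.1314
6. canonical 4-gon: [(0, 0) (17.6437, 0) (11.8475, 27) (0, 27)]
7. shoelace: 398.1314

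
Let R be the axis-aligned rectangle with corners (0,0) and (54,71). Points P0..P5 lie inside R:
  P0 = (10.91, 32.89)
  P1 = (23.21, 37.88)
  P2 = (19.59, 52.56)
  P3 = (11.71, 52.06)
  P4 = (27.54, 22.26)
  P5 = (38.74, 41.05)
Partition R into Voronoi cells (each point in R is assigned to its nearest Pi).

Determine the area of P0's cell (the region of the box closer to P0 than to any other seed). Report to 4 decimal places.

Area of P0's cell: 545.4915

1. box [0,54]×[0,71]: [(0, 0) (54, 0) (54, 71) (0, 71)]
2. ⊥bis P0·P1 via (17.06,35.385): [(0, 0) (31.4154, 0) (2.6113, 71) (0, 71)]  |A|=1207.9475
3. ⊥bis P0·P2 via (15.25,42.725): [(0, 49.4545) (0, 0) (31.4154, 0) (13.8276, 43.3527)]  |A|=1022.8888
4. ⊥bis P0·P3 via (11.31,42.475): [(0, 42.947) (0, 0) (31.4154, 0) (14.2331, 42.353)]  |A|=970.9032
5. ⊥bis P0·P4 via (19.225,27.575): [(0, 42.947) (0, 0) (1.5989, 0) (19.8388, 28.5353) (14.2331, 42.353)]  |A|=545.4915
6. ⊥bis P0·P5 via (24.825,36.97): [(0, 42.947) (0, 0) (1.5989, 0) (19.8388, 28.5353) (14.2331, 42.353)]  |A|=545.4915
7. canonical 5-gon: [(0, 42.947) (0, 0) (1.5989, 0) (19.8388, 28.5353) (14.2331, 42.353)]
8. shoelace: 545.4915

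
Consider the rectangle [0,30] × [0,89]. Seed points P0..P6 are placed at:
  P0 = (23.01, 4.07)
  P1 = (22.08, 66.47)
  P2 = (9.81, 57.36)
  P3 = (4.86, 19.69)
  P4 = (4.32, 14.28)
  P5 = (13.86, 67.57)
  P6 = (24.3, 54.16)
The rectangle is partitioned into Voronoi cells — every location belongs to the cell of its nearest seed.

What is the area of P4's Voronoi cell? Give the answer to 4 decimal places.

1. box [0,30]×[0,89]: [(0, 0) (30, 0) (30, 89) (0, 89)]
2. ⊥bis P4·P0 via (13.665,9.175): [(0, 0) (8.6529, 0) (30, 39.0772) (30, 89) (0, 89)]  |A|=2252.9072
3. ⊥bis P4·P1 via (13.2,40.375): [(0, 44.8669) (0, 0) (8.6529, 0) (27.9643, 35.3508)]  |A|=780.2792
4. ⊥bis P4·P2 via (7.065,35.82): [(0, 36.7203) (0, 0) (8.6529, 0) (26.8437, 33.2995)]  |A|=636.9236
5. ⊥bis P4·P3 via (4.59,16.985): [(0, 17.4432) (0, 0) (8.6529, 0) (17.2416, 15.7222)]  |A|=218.3949
6. ⊥bis P4·P5 via (9.09,40.925): [(0, 17.4432) (0, 0) (8.6529, 0) (17.2416, 15.7222)]  |A|=218.3949
7. ⊥bis P4·P6 via (14.31,34.22): [(0, 17.4432) (0, 0) (8.6529, 0) (17.2416, 15.7222)]  |A|=218.3949
8. canonical 4-gon: [(0, 17.4432) (0, 0) (8.6529, 0) (17.2416, 15.7222)]
9. shoelace: 218.3949

Area of P4's cell: 218.3949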